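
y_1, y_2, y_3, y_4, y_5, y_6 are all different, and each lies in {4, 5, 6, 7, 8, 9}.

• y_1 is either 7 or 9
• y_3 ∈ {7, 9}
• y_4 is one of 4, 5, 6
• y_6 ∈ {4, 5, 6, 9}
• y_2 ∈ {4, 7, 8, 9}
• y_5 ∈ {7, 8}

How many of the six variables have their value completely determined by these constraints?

2

y_1 and y_3 share exactly the 2 values {7, 9}; by pigeonhole those values go to them, so strike 7, 9 from y_2, y_5, y_6.
y_5 must be 8 (only option left). Eliminate 8 elsewhere: y_2.
y_2 has just one choice, so y_2 = 4. So y_4, y_6 can't be 4.
Determined: y_2=4, y_5=8. The other variables each still have more than one consistent value. That makes 2.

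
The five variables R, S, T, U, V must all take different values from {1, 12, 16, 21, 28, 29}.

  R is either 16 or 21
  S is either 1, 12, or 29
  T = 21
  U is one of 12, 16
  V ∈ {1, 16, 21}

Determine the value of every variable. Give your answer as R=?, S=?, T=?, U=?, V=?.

T must be 21 (only option left). Remove 21 from R, V.
R's domain is down to {16}, so R = 16. So U, V can't be 16.
U's domain is down to {12}, so U = 12. Strike 12 from S.
That leaves V = 1. Strike 1 from S.
That leaves S = 29.

R=16, S=29, T=21, U=12, V=1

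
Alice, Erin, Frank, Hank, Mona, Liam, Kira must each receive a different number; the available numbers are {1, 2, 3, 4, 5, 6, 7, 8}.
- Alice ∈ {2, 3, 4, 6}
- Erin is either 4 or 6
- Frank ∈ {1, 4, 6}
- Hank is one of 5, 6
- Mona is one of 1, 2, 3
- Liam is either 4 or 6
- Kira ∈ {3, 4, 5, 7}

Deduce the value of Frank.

1

The 7 variables draw from only 7 values {1, 2, 3, 4, 5, 6, 7}, so each is used; only Kira can be 7, hence Kira = 7.
Among the 6 still-open variables, 5 fits only Hank (and all 6 values in {1, 2, 3, 4, 5, 6} must be used), so Hank = 5.
The 2 variables Erin and Liam are confined to {4, 6}, which locks those values in; drop them from Alice, Frank.
So Frank = 1.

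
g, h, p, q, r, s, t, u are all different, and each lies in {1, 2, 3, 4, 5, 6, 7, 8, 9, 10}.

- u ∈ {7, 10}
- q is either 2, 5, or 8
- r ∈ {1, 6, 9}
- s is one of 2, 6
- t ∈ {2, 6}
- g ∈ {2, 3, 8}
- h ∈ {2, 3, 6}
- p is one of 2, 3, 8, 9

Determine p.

s and t between them cover only {2, 6} — a naked pair. Remove those values from g, h, p, q, r.
h must be 3 (only option left). Strike 3 from g, p.
That leaves g = 8. Remove 8 from p, q.
So p = 9.

9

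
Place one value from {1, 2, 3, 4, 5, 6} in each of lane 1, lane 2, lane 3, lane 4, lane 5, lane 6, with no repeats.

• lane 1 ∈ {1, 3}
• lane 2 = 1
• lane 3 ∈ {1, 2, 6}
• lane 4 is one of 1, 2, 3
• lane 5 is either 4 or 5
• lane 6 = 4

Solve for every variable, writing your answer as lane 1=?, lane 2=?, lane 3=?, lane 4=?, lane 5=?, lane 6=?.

lane 1=3, lane 2=1, lane 3=6, lane 4=2, lane 5=5, lane 6=4

lane 2 must be 1 (only option left). Eliminate 1 elsewhere: lane 1, lane 3, lane 4.
lane 6's domain is down to {4}, so lane 6 = 4. Strike 4 from lane 5.
lane 1 has just one choice, so lane 1 = 3. Remove 3 from lane 4.
lane 4's domain is down to {2}, so lane 4 = 2. Eliminate 2 elsewhere: lane 3.
lane 5 has just one choice, so lane 5 = 5.
lane 3 has just one choice, so lane 3 = 6.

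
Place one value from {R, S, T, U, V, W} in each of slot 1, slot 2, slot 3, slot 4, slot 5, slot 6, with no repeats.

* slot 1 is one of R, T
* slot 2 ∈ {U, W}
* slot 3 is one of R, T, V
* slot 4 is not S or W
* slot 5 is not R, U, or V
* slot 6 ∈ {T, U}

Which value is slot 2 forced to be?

W

Among the 6 variables, S fits only slot 5 (and all 6 values in {R, S, T, U, V, W} must be used), so slot 5 = S.
The 5 still-open variables together cover exactly {R, T, U, V, W} — 5 values for 5 variables — and W appears only in slot 2's list, so slot 2 = W.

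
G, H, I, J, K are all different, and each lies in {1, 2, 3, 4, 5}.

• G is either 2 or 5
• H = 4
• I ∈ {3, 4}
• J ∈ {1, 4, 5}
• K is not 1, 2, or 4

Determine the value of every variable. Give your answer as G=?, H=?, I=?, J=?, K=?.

G=2, H=4, I=3, J=1, K=5

H has just one choice, so H = 4. Eliminate 4 elsewhere: I, J.
That leaves I = 3. Remove 3 from K.
K's domain is down to {5}, so K = 5. Strike 5 from G, J.
G must be 2 (only option left).
That leaves J = 1.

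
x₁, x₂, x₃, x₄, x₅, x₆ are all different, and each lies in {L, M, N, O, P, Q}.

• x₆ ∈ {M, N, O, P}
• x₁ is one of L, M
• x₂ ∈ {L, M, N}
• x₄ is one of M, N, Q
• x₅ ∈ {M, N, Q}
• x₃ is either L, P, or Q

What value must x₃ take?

P

Among the 6 variables, O fits only x₆ (and all 6 values in {L, M, N, O, P, Q} must be used), so x₆ = O.
Among the 5 still-open variables, P fits only x₃ (and all 5 values in {L, M, N, P, Q} must be used), so x₃ = P.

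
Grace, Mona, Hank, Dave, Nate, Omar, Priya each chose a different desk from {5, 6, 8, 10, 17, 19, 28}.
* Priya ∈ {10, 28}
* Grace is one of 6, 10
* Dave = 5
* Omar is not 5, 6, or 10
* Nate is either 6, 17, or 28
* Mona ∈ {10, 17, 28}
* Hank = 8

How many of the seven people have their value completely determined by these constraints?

3

Hank has just one choice, so Hank = 8. Eliminate 8 elsewhere: Omar.
Dave's domain is down to {5}, so Dave = 5.
The 5 still-open variables draw from only 5 values {6, 10, 17, 19, 28}, so each is used; only Omar can be 19, hence Omar = 19.
Determined: Hank=8, Dave=5, Omar=19. The other people each still have more than one consistent value. That makes 3.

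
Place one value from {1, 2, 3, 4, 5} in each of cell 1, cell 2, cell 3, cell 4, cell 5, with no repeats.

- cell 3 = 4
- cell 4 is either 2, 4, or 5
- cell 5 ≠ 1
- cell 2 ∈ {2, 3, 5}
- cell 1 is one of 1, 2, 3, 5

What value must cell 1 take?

1

cell 3 must be 4 (only option left). Eliminate 4 elsewhere: cell 4, cell 5.
The 4 still-open variables together cover exactly {1, 2, 3, 5} — 4 values for 4 variables — and 1 appears only in cell 1's list, so cell 1 = 1.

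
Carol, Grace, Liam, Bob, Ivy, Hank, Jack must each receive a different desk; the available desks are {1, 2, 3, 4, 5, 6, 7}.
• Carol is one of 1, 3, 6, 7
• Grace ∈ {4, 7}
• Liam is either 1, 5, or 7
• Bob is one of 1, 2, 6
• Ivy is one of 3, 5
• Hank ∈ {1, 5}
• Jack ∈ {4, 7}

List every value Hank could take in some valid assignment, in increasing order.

The 7 variables draw from only 7 values {1, 2, 3, 4, 5, 6, 7}, so each is used; only Bob can be 2, hence Bob = 2.
Among the 6 still-open variables, 6 fits only Carol (and all 6 values in {1, 3, 4, 5, 6, 7} must be used), so Carol = 6.
The 5 still-open variables draw from only 5 values {1, 3, 4, 5, 7}, so each is used; only Ivy can be 3, hence Ivy = 3.
Grace and Jack share exactly the 2 values {4, 7}; by pigeonhole those values go to them, so strike 4, 7 from Liam.
No further eliminations apply; Hank can still be any of 1, 5.

1, 5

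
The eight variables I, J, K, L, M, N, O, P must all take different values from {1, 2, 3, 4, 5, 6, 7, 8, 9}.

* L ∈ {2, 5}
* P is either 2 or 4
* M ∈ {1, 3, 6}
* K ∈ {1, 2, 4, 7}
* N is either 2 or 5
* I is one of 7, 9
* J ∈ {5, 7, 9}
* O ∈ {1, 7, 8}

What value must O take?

L and N share exactly the 2 values {2, 5}; by pigeonhole those values go to them, so strike 2, 5 from J, K, P.
P must be 4 (only option left). Strike 4 from K.
I and J share exactly the 2 values {7, 9}; by pigeonhole those values go to them, so strike 7, 9 from K, O.
K must be 1 (only option left). Remove 1 from M, O.
So O = 8.

8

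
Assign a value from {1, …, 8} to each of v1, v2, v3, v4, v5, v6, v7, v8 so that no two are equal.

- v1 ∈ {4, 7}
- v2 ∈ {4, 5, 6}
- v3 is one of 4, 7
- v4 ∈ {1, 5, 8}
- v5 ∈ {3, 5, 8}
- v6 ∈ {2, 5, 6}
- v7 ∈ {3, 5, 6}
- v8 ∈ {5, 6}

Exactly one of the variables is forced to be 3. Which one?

Among the 8 variables, 1 fits only v4 (and all 8 values in {1, 2, 3, 4, 5, 6, 7, 8} must be used), so v4 = 1.
The 7 still-open variables together cover exactly {2, 3, 4, 5, 6, 7, 8} — 7 values for 7 variables — and 2 appears only in v6's list, so v6 = 2.
The 6 still-open variables draw from only 6 values {3, 4, 5, 6, 7, 8}, so each is used; only v5 can be 8, hence v5 = 8.
Among the 5 still-open variables, 3 fits only v7 (and all 5 values in {3, 4, 5, 6, 7} must be used), so v7 = 3.

v7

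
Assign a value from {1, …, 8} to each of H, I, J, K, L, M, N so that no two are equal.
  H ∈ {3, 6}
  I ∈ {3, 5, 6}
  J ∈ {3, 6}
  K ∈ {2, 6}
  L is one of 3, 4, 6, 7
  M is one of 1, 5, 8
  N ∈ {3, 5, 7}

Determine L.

4

The 2 variables H and J are confined to {3, 6}, which locks those values in; drop them from I, K, L, N.
I has just one choice, so I = 5. Eliminate 5 elsewhere: M, N.
That leaves K = 2.
N has just one choice, so N = 7. Strike 7 from L.
So L = 4.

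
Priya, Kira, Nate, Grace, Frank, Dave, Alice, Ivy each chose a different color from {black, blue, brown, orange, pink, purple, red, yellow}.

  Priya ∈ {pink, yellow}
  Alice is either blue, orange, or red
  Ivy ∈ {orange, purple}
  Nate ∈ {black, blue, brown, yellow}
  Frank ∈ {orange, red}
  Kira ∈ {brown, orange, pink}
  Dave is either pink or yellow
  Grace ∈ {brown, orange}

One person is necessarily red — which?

Frank

The 8 variables together cover exactly {black, blue, brown, orange, pink, purple, red, yellow} — 8 values for 8 variables — and black appears only in Nate's list, so Nate = black.
Among the 7 still-open variables, blue fits only Alice (and all 7 values in {blue, brown, orange, pink, purple, red, yellow} must be used), so Alice = blue.
The 6 still-open variables together cover exactly {brown, orange, pink, purple, red, yellow} — 6 values for 6 variables — and purple appears only in Ivy's list, so Ivy = purple.
The 5 still-open variables together cover exactly {brown, orange, pink, red, yellow} — 5 values for 5 variables — and red appears only in Frank's list, so Frank = red.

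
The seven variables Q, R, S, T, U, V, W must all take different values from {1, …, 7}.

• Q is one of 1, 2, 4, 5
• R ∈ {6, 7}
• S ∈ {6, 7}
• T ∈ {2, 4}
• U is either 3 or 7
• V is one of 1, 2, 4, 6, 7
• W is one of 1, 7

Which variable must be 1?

The 7 variables together cover exactly {1, 2, 3, 4, 5, 6, 7} — 7 values for 7 variables — and 3 appears only in U's list, so U = 3.
The 6 still-open variables together cover exactly {1, 2, 4, 5, 6, 7} — 6 values for 6 variables — and 5 appears only in Q's list, so Q = 5.
R and S share exactly the 2 values {6, 7}; by pigeonhole those values go to them, so strike 6, 7 from V, W.
So 1 goes to W.

W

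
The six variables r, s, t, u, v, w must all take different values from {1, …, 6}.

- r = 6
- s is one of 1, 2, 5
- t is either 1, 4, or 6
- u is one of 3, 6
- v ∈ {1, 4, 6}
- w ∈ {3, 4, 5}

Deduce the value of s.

r must be 6 (only option left). So t, u, v can't be 6.
u's domain is down to {3}, so u = 3. Strike 3 from w.
Among the 4 still-open variables, 2 fits only s (and all 4 values in {1, 2, 4, 5} must be used), so s = 2.

2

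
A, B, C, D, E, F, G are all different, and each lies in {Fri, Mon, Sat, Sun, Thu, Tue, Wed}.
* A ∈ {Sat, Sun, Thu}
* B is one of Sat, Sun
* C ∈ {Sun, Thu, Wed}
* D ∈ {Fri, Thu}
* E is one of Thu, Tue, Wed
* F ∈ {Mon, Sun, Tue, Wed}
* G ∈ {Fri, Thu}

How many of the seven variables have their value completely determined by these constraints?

3

Among the 7 variables, Mon fits only F (and all 7 values in {Fri, Mon, Sat, Sun, Thu, Tue, Wed} must be used), so F = Mon.
The 6 still-open variables draw from only 6 values {Fri, Sat, Sun, Thu, Tue, Wed}, so each is used; only E can be Tue, hence E = Tue.
The 5 still-open variables draw from only 5 values {Fri, Sat, Sun, Thu, Wed}, so each is used; only C can be Wed, hence C = Wed.
The 2 variables D and G are confined to {Fri, Thu}, which locks those values in; drop them from A.
Determined: C=Wed, E=Tue, F=Mon. The other variables each still have more than one consistent value. That makes 3.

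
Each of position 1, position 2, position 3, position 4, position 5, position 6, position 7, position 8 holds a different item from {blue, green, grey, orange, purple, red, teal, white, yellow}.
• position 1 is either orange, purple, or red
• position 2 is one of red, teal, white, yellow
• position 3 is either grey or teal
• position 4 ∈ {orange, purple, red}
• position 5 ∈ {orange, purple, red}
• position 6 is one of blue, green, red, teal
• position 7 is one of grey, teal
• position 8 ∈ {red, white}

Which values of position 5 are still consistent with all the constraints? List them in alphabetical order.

position 3 and position 7 share exactly the 2 values {grey, teal}; by pigeonhole those values go to them, so strike grey, teal from position 2, position 6.
position 1, position 4, position 5 between them cover only {orange, purple, red} — a naked triple. Remove those values from position 2, position 6, position 8.
position 8 has just one choice, so position 8 = white. Strike white from position 2.
That leaves position 2 = yellow.
No further eliminations apply; position 5 can still be any of orange, purple, red.

orange, purple, red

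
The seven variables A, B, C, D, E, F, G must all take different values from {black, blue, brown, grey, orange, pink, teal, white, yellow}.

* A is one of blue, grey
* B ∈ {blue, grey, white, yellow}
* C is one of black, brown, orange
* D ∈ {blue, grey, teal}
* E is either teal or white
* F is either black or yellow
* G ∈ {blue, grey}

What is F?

A and G share exactly the 2 values {blue, grey}; by pigeonhole those values go to them, so strike blue, grey from B, D.
D must be teal (only option left). So E can't be teal.
E must be white (only option left). Eliminate white elsewhere: B.
B has just one choice, so B = yellow. Remove yellow from F.
So F = black.

black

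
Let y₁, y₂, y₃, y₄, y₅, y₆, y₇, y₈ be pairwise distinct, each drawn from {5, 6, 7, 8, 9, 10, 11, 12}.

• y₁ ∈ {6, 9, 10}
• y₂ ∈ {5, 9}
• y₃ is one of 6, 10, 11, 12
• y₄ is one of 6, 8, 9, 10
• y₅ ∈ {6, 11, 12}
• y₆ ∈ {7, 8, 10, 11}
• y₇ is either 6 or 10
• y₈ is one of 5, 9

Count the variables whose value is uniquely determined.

2

The 8 variables draw from only 8 values {5, 6, 7, 8, 9, 10, 11, 12}, so each is used; only y₆ can be 7, hence y₆ = 7.
Among the 7 still-open variables, 8 fits only y₄ (and all 7 values in {5, 6, 8, 9, 10, 11, 12} must be used), so y₄ = 8.
y₂ and y₈ share exactly the 2 values {5, 9}; by pigeonhole those values go to them, so strike 5, 9 from y₁.
y₁ and y₇ share exactly the 2 values {6, 10}; by pigeonhole those values go to them, so strike 6, 10 from y₃, y₅.
Determined: y₄=8, y₆=7. The other variables each still have more than one consistent value. That makes 2.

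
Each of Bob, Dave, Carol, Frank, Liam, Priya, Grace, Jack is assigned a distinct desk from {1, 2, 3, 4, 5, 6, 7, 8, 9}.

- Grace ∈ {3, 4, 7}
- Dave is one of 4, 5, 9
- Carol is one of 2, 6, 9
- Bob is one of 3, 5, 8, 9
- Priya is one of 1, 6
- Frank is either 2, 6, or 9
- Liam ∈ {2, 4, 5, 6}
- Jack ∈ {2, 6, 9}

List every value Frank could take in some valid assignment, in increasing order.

Carol, Frank, Jack share exactly the 3 values {2, 6, 9}; by pigeonhole those values go to them, so strike 2, 6, 9 from Bob, Dave, Liam, Priya.
Priya has just one choice, so Priya = 1.
Dave and Liam between them cover only {4, 5} — a naked pair. Remove those values from Bob, Grace.
No further eliminations apply; Frank can still be any of 2, 6, 9.

2, 6, 9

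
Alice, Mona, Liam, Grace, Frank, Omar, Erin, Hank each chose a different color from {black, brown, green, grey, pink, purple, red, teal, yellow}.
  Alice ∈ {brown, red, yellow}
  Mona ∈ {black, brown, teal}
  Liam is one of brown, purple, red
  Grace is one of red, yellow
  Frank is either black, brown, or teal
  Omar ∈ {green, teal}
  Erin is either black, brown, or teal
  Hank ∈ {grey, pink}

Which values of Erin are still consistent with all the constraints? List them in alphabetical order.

black, brown, teal

Mona, Frank, Erin share exactly the 3 values {black, brown, teal}; by pigeonhole those values go to them, so strike black, brown, teal from Alice, Liam, Omar.
Omar has just one choice, so Omar = green.
Alice and Grace between them cover only {red, yellow} — a naked pair. Remove those values from Liam.
Liam's domain is down to {purple}, so Liam = purple.
No further eliminations apply; Erin can still be any of black, brown, teal.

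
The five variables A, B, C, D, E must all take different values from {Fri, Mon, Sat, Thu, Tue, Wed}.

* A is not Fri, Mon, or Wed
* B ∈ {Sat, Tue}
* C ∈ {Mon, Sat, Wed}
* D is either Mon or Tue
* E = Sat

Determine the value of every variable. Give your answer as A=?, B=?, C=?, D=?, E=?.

E's domain is down to {Sat}, so E = Sat. Remove Sat from A, B, C.
B's domain is down to {Tue}, so B = Tue. So A, D can't be Tue.
That leaves D = Mon. Strike Mon from C.
A must be Thu (only option left).
C has just one choice, so C = Wed.

A=Thu, B=Tue, C=Wed, D=Mon, E=Sat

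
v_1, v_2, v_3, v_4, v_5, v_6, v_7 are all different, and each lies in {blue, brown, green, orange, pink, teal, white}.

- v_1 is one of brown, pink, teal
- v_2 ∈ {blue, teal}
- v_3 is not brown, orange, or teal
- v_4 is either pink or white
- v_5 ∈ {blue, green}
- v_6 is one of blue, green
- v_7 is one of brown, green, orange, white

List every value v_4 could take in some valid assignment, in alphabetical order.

The 7 variables together cover exactly {blue, brown, green, orange, pink, teal, white} — 7 values for 7 variables — and orange appears only in v_7's list, so v_7 = orange.
The 6 still-open variables together cover exactly {blue, brown, green, pink, teal, white} — 6 values for 6 variables — and brown appears only in v_1's list, so v_1 = brown.
Among the 5 still-open variables, teal fits only v_2 (and all 5 values in {blue, green, pink, teal, white} must be used), so v_2 = teal.
The 2 variables v_5 and v_6 are confined to {blue, green}, which locks those values in; drop them from v_3.
No further eliminations apply; v_4 can still be any of pink, white.

pink, white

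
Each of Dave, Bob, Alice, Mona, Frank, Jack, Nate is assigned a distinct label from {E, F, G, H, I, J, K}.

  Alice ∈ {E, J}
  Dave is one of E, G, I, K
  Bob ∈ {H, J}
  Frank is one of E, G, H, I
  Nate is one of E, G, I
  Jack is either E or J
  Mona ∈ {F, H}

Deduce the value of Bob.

H

Among the 7 variables, F fits only Mona (and all 7 values in {E, F, G, H, I, J, K} must be used), so Mona = F.
The 6 still-open variables together cover exactly {E, G, H, I, J, K} — 6 values for 6 variables — and K appears only in Dave's list, so Dave = K.
Alice and Jack between them cover only {E, J} — a naked pair. Remove those values from Bob, Frank, Nate.
So Bob = H.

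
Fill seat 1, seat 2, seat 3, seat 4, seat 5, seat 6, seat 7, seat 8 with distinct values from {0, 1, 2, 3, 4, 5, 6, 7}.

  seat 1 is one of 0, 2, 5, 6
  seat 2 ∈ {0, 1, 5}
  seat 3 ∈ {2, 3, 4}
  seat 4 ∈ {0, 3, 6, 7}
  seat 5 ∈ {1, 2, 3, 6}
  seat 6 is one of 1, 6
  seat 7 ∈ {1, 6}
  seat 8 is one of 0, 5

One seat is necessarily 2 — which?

seat 1

The 8 variables draw from only 8 values {0, 1, 2, 3, 4, 5, 6, 7}, so each is used; only seat 3 can be 4, hence seat 3 = 4.
The 7 still-open variables draw from only 7 values {0, 1, 2, 3, 5, 6, 7}, so each is used; only seat 4 can be 7, hence seat 4 = 7.
The 6 still-open variables together cover exactly {0, 1, 2, 3, 5, 6} — 6 values for 6 variables — and 3 appears only in seat 5's list, so seat 5 = 3.
The 5 still-open variables together cover exactly {0, 1, 2, 5, 6} — 5 values for 5 variables — and 2 appears only in seat 1's list, so seat 1 = 2.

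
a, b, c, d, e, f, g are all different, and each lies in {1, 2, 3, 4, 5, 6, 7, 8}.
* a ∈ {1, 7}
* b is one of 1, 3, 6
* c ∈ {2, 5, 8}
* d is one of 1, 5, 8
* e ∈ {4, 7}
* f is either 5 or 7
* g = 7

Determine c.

g's domain is down to {7}, so g = 7. So a, e, f can't be 7.
a's domain is down to {1}, so a = 1. Strike 1 from b, d.
e has just one choice, so e = 4.
f's domain is down to {5}, so f = 5. So c, d can't be 5.
d has just one choice, so d = 8. Strike 8 from c.
So c = 2.

2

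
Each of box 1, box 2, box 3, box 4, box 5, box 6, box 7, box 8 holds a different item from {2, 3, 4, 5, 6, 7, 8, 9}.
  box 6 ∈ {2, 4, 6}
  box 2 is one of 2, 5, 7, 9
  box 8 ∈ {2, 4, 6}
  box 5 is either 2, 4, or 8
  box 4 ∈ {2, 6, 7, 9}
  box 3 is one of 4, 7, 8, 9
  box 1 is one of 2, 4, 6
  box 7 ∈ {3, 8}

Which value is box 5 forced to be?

Among the 8 variables, 3 fits only box 7 (and all 8 values in {2, 3, 4, 5, 6, 7, 8, 9} must be used), so box 7 = 3.
The 7 still-open variables together cover exactly {2, 4, 5, 6, 7, 8, 9} — 7 values for 7 variables — and 5 appears only in box 2's list, so box 2 = 5.
box 1, box 6, box 8 between them cover only {2, 4, 6} — a naked triple. Remove those values from box 3, box 4, box 5.
So box 5 = 8.

8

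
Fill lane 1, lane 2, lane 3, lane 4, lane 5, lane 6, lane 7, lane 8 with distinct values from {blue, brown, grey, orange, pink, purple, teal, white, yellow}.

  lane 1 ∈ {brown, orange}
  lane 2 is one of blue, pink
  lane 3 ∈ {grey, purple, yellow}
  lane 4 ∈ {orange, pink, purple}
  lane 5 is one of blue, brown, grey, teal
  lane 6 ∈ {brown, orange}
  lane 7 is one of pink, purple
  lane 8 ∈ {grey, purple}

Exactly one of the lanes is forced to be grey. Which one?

lane 8

The 8 variables draw from only 8 values {blue, brown, grey, orange, pink, purple, teal, yellow}, so each is used; only lane 5 can be teal, hence lane 5 = teal.
The 7 still-open variables draw from only 7 values {blue, brown, grey, orange, pink, purple, yellow}, so each is used; only lane 2 can be blue, hence lane 2 = blue.
The 6 still-open variables together cover exactly {brown, grey, orange, pink, purple, yellow} — 6 values for 6 variables — and yellow appears only in lane 3's list, so lane 3 = yellow.
Among the 5 still-open variables, grey fits only lane 8 (and all 5 values in {brown, grey, orange, pink, purple} must be used), so lane 8 = grey.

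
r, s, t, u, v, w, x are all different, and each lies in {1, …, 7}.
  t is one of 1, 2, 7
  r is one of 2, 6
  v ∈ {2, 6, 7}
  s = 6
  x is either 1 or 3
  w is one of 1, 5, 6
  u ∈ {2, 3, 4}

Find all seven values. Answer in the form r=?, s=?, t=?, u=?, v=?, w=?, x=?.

r=2, s=6, t=1, u=4, v=7, w=5, x=3

s's domain is down to {6}, so s = 6. Eliminate 6 elsewhere: r, v, w.
r must be 2 (only option left). Remove 2 from t, u, v.
That leaves v = 7. Strike 7 from t.
t's domain is down to {1}, so t = 1. Remove 1 from w, x.
That leaves w = 5.
x's domain is down to {3}, so x = 3. Eliminate 3 elsewhere: u.
That leaves u = 4.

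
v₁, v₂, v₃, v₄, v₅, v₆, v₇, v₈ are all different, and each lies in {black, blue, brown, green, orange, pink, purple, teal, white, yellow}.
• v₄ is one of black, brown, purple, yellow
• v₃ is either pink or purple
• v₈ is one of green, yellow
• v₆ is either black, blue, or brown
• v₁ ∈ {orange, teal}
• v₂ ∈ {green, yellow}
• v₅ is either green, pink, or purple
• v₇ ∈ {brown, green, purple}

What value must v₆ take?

v₂ and v₈ share exactly the 2 values {green, yellow}; by pigeonhole those values go to them, so strike green, yellow from v₄, v₅, v₇.
The 2 variables v₃ and v₅ are confined to {pink, purple}, which locks those values in; drop them from v₄, v₇.
v₇ must be brown (only option left). Remove brown from v₄, v₆.
v₄ must be black (only option left). So v₆ can't be black.
So v₆ = blue.

blue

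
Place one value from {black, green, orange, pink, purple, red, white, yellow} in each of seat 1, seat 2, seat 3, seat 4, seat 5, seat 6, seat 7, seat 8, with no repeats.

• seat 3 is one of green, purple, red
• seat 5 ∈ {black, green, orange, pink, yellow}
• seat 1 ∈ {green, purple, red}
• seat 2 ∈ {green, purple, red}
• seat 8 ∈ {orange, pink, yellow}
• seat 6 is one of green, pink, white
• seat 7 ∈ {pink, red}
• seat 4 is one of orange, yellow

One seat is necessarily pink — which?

The 8 variables together cover exactly {black, green, orange, pink, purple, red, white, yellow} — 8 values for 8 variables — and black appears only in seat 5's list, so seat 5 = black.
The 7 still-open variables draw from only 7 values {green, orange, pink, purple, red, white, yellow}, so each is used; only seat 6 can be white, hence seat 6 = white.
seat 1, seat 2, seat 3 between them cover only {green, purple, red} — a naked triple. Remove those values from seat 7.
So pink goes to seat 7.

seat 7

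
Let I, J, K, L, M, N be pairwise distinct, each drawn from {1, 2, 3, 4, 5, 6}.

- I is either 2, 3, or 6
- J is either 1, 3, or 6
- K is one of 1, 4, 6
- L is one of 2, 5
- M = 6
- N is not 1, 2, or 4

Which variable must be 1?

J

M has just one choice, so M = 6. Remove 6 from I, J, K, N.
Among the 5 still-open variables, 4 fits only K (and all 5 values in {1, 2, 3, 4, 5} must be used), so K = 4.
The 4 still-open variables draw from only 4 values {1, 2, 3, 5}, so each is used; only J can be 1, hence J = 1.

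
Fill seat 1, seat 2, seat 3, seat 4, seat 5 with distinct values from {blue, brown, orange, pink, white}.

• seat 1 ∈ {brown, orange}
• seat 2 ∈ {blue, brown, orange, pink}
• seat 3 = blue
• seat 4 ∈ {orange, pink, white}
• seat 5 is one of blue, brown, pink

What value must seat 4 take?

seat 3's domain is down to {blue}, so seat 3 = blue. So seat 2, seat 5 can't be blue.
The 4 still-open variables together cover exactly {brown, orange, pink, white} — 4 values for 4 variables — and white appears only in seat 4's list, so seat 4 = white.

white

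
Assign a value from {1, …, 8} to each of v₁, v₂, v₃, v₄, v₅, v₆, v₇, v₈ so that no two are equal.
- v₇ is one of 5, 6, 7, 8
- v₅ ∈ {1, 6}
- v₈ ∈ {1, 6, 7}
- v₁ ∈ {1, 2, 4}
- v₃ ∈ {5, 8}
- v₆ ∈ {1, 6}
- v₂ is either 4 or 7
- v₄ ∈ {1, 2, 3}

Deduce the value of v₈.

7

The 8 variables draw from only 8 values {1, 2, 3, 4, 5, 6, 7, 8}, so each is used; only v₄ can be 3, hence v₄ = 3.
The 7 still-open variables draw from only 7 values {1, 2, 4, 5, 6, 7, 8}, so each is used; only v₁ can be 2, hence v₁ = 2.
Among the 6 still-open variables, 4 fits only v₂ (and all 6 values in {1, 4, 5, 6, 7, 8} must be used), so v₂ = 4.
The 2 variables v₅ and v₆ are confined to {1, 6}, which locks those values in; drop them from v₇, v₈.
So v₈ = 7.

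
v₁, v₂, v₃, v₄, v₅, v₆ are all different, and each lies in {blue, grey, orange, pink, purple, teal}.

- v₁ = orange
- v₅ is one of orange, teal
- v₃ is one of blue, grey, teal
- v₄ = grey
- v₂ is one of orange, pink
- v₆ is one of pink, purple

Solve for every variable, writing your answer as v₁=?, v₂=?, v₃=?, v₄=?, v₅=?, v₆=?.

v₁ has just one choice, so v₁ = orange. Remove orange from v₂, v₅.
That leaves v₂ = pink. Strike pink from v₆.
v₄'s domain is down to {grey}, so v₄ = grey. Eliminate grey elsewhere: v₃.
v₅ has just one choice, so v₅ = teal. Strike teal from v₃.
That leaves v₆ = purple.
v₃ has just one choice, so v₃ = blue.

v₁=orange, v₂=pink, v₃=blue, v₄=grey, v₅=teal, v₆=purple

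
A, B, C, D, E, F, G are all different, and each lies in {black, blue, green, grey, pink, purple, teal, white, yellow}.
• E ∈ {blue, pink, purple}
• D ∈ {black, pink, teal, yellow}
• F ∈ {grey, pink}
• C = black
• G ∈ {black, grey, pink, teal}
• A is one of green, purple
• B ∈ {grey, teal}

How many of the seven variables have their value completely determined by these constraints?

C has just one choice, so C = black. Remove black from D, G.
B, F, G between them cover only {grey, pink, teal} — a naked triple. Remove those values from D, E.
D's domain is down to {yellow}, so D = yellow.
Determined: C=black, D=yellow. The other variables each still have more than one consistent value. That makes 2.

2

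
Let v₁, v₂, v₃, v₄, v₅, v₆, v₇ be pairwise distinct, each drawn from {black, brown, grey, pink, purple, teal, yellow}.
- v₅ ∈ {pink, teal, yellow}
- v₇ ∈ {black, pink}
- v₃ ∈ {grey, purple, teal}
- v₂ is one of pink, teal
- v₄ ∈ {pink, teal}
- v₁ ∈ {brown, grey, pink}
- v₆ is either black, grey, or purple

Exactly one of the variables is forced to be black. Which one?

Among the 7 variables, brown fits only v₁ (and all 7 values in {black, brown, grey, pink, purple, teal, yellow} must be used), so v₁ = brown.
The 6 still-open variables together cover exactly {black, grey, pink, purple, teal, yellow} — 6 values for 6 variables — and yellow appears only in v₅'s list, so v₅ = yellow.
v₂ and v₄ between them cover only {pink, teal} — a naked pair. Remove those values from v₃, v₇.
So black goes to v₇.

v₇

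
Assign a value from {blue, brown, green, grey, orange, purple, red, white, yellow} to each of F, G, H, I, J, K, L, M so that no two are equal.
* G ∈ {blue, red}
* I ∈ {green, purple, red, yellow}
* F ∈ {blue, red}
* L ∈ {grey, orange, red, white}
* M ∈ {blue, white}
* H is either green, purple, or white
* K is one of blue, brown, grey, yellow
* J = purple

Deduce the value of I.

J must be purple (only option left). So H, I can't be purple.
F and G share exactly the 2 values {blue, red}; by pigeonhole those values go to them, so strike blue, red from I, K, L, M.
That leaves M = white. So H, L can't be white.
That leaves H = green. Remove green from I.
So I = yellow.

yellow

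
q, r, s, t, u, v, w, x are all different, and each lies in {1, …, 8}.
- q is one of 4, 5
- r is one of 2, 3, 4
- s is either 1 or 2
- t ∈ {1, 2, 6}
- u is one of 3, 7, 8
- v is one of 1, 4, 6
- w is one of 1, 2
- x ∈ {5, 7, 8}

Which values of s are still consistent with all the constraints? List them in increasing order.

s and w share exactly the 2 values {1, 2}; by pigeonhole those values go to them, so strike 1, 2 from r, t, v.
That leaves t = 6. So v can't be 6.
v has just one choice, so v = 4. So q, r can't be 4.
q must be 5 (only option left). Remove 5 from x.
r has just one choice, so r = 3. Remove 3 from u.
No further eliminations apply; s can still be any of 1, 2.

1, 2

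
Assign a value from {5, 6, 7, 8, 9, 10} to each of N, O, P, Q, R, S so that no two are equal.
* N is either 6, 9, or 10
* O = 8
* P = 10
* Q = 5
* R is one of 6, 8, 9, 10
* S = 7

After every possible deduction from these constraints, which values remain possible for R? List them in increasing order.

O has just one choice, so O = 8. So R can't be 8.
P has just one choice, so P = 10. Eliminate 10 elsewhere: N, R.
Q's domain is down to {5}, so Q = 5.
That leaves S = 7.
No further eliminations apply; R can still be any of 6, 9.

6, 9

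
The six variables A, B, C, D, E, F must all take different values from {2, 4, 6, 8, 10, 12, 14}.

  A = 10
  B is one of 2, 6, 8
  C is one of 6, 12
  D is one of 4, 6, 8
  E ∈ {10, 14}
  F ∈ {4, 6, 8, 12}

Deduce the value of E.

A has just one choice, so A = 10. Remove 10 from E.
So E = 14.

14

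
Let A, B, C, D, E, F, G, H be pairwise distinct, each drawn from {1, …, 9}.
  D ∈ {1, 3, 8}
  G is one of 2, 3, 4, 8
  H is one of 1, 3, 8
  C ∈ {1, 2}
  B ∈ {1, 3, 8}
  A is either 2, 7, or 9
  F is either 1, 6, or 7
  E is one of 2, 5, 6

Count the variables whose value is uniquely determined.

2

B, D, H between them cover only {1, 3, 8} — a naked triple. Remove those values from C, F, G.
C's domain is down to {2}, so C = 2. Remove 2 from A, E, G.
G's domain is down to {4}, so G = 4.
Determined: C=2, G=4. The other variables each still have more than one consistent value. That makes 2.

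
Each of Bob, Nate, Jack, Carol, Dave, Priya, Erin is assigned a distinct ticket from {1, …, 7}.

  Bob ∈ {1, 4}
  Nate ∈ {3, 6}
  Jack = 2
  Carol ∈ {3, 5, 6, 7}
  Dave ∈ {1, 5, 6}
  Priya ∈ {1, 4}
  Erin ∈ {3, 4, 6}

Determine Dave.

5

Jack has just one choice, so Jack = 2.
Among the 6 still-open variables, 7 fits only Carol (and all 6 values in {1, 3, 4, 5, 6, 7} must be used), so Carol = 7.
The 5 still-open variables draw from only 5 values {1, 3, 4, 5, 6}, so each is used; only Dave can be 5, hence Dave = 5.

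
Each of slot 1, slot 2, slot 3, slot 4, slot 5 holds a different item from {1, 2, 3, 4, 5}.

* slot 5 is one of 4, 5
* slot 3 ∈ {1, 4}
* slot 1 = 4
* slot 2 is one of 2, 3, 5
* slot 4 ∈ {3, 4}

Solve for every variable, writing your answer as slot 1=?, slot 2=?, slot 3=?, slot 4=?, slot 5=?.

slot 1 must be 4 (only option left). So slot 3, slot 4, slot 5 can't be 4.
slot 3 must be 1 (only option left).
That leaves slot 4 = 3. Eliminate 3 elsewhere: slot 2.
slot 5 has just one choice, so slot 5 = 5. So slot 2 can't be 5.
slot 2's domain is down to {2}, so slot 2 = 2.

slot 1=4, slot 2=2, slot 3=1, slot 4=3, slot 5=5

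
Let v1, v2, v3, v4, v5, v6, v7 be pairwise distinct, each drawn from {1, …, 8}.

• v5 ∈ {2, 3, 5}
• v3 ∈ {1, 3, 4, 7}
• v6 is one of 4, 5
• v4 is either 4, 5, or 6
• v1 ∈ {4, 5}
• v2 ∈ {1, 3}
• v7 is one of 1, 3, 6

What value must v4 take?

6

Among the 7 variables, 2 fits only v5 (and all 7 values in {1, 2, 3, 4, 5, 6, 7} must be used), so v5 = 2.
The 6 still-open variables draw from only 6 values {1, 3, 4, 5, 6, 7}, so each is used; only v3 can be 7, hence v3 = 7.
v1 and v6 share exactly the 2 values {4, 5}; by pigeonhole those values go to them, so strike 4, 5 from v4.
So v4 = 6.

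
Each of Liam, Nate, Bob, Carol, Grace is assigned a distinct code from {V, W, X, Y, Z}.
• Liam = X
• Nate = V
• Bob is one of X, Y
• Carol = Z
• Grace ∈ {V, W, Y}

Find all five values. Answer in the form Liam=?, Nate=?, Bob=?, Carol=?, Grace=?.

Liam=X, Nate=V, Bob=Y, Carol=Z, Grace=W

Liam must be X (only option left). Eliminate X elsewhere: Bob.
Nate must be V (only option left). Remove V from Grace.
Bob has just one choice, so Bob = Y. Strike Y from Grace.
That leaves Carol = Z.
That leaves Grace = W.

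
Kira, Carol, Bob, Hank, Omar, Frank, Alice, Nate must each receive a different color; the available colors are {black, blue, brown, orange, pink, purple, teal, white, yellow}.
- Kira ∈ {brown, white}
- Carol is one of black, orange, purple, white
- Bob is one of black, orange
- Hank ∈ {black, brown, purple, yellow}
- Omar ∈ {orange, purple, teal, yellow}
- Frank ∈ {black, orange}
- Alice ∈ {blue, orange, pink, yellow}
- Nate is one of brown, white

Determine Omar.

teal

Kira and Nate between them cover only {brown, white} — a naked pair. Remove those values from Carol, Hank.
The 2 variables Bob and Frank are confined to {black, orange}, which locks those values in; drop them from Carol, Hank, Omar, Alice.
Carol's domain is down to {purple}, so Carol = purple. So Hank, Omar can't be purple.
Hank has just one choice, so Hank = yellow. Eliminate yellow elsewhere: Omar, Alice.
So Omar = teal.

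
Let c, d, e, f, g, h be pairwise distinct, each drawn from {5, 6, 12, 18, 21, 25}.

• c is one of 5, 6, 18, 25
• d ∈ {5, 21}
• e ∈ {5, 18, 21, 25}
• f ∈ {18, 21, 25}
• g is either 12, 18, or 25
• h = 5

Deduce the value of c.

6

h must be 5 (only option left). Eliminate 5 elsewhere: c, d, e.
d's domain is down to {21}, so d = 21. Strike 21 from e, f.
The 4 still-open variables together cover exactly {6, 12, 18, 25} — 4 values for 4 variables — and 6 appears only in c's list, so c = 6.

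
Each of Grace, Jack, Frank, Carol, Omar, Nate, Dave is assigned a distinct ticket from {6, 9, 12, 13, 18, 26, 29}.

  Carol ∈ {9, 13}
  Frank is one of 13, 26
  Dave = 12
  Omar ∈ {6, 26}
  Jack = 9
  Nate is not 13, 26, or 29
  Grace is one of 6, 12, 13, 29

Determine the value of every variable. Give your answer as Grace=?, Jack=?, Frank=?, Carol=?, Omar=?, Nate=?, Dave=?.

Grace=29, Jack=9, Frank=26, Carol=13, Omar=6, Nate=18, Dave=12

Jack must be 9 (only option left). Remove 9 from Carol, Nate.
Carol has just one choice, so Carol = 13. So Grace, Frank can't be 13.
Dave's domain is down to {12}, so Dave = 12. Remove 12 from Grace, Nate.
Frank's domain is down to {26}, so Frank = 26. Strike 26 from Omar.
Omar has just one choice, so Omar = 6. Eliminate 6 elsewhere: Grace, Nate.
Nate has just one choice, so Nate = 18.
That leaves Grace = 29.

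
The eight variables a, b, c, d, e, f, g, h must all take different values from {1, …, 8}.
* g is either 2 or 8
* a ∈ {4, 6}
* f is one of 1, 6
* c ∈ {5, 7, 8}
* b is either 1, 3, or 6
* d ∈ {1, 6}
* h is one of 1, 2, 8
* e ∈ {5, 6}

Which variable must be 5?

e

The 8 variables draw from only 8 values {1, 2, 3, 4, 5, 6, 7, 8}, so each is used; only b can be 3, hence b = 3.
Among the 7 still-open variables, 4 fits only a (and all 7 values in {1, 2, 4, 5, 6, 7, 8} must be used), so a = 4.
The 6 still-open variables together cover exactly {1, 2, 5, 6, 7, 8} — 6 values for 6 variables — and 7 appears only in c's list, so c = 7.
The 5 still-open variables together cover exactly {1, 2, 5, 6, 8} — 5 values for 5 variables — and 5 appears only in e's list, so e = 5.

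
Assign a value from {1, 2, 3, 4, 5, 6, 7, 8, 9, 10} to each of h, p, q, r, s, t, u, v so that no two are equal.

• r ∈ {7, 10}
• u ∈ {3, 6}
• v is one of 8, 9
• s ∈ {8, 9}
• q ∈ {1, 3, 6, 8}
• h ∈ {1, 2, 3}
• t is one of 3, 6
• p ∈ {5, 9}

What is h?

s and v between them cover only {8, 9} — a naked pair. Remove those values from p, q.
p must be 5 (only option left).
t and u share exactly the 2 values {3, 6}; by pigeonhole those values go to them, so strike 3, 6 from h, q.
q's domain is down to {1}, so q = 1. So h can't be 1.
So h = 2.

2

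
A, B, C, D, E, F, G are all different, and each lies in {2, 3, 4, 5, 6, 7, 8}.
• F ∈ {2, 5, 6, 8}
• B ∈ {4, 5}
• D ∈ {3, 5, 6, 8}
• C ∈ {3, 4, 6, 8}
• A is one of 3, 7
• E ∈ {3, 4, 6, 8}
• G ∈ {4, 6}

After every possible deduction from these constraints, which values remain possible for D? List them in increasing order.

3, 5, 6, 8

The 7 variables together cover exactly {2, 3, 4, 5, 6, 7, 8} — 7 values for 7 variables — and 2 appears only in F's list, so F = 2.
Among the 6 still-open variables, 7 fits only A (and all 6 values in {3, 4, 5, 6, 7, 8} must be used), so A = 7.
No further eliminations apply; D can still be any of 3, 5, 6, 8.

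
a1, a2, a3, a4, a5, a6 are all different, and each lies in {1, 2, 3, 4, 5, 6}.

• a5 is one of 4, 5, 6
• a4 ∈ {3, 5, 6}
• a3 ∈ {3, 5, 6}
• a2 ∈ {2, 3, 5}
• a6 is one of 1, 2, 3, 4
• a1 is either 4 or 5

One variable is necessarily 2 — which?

a2

Among the 6 variables, 1 fits only a6 (and all 6 values in {1, 2, 3, 4, 5, 6} must be used), so a6 = 1.
Among the 5 still-open variables, 2 fits only a2 (and all 5 values in {2, 3, 4, 5, 6} must be used), so a2 = 2.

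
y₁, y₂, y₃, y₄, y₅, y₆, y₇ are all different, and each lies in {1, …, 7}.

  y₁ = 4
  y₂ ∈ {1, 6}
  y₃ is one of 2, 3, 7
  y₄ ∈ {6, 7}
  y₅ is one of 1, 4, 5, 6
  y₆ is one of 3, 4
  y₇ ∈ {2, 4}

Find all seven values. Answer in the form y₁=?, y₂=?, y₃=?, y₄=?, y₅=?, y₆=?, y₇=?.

y₁ has just one choice, so y₁ = 4. So y₅, y₆, y₇ can't be 4.
y₆ has just one choice, so y₆ = 3. Remove 3 from y₃.
y₇ has just one choice, so y₇ = 2. Remove 2 from y₃.
y₃'s domain is down to {7}, so y₃ = 7. Strike 7 from y₄.
y₄ has just one choice, so y₄ = 6. Strike 6 from y₂, y₅.
y₂ must be 1 (only option left). So y₅ can't be 1.
y₅ has just one choice, so y₅ = 5.

y₁=4, y₂=1, y₃=7, y₄=6, y₅=5, y₆=3, y₇=2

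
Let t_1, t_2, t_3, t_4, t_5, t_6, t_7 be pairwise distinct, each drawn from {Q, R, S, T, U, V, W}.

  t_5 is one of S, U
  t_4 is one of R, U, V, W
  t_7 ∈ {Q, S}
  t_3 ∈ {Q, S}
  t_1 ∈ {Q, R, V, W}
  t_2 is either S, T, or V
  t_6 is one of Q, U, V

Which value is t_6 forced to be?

The 7 variables together cover exactly {Q, R, S, T, U, V, W} — 7 values for 7 variables — and T appears only in t_2's list, so t_2 = T.
t_3 and t_7 between them cover only {Q, S} — a naked pair. Remove those values from t_1, t_5, t_6.
That leaves t_5 = U. Remove U from t_4, t_6.
So t_6 = V.

V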